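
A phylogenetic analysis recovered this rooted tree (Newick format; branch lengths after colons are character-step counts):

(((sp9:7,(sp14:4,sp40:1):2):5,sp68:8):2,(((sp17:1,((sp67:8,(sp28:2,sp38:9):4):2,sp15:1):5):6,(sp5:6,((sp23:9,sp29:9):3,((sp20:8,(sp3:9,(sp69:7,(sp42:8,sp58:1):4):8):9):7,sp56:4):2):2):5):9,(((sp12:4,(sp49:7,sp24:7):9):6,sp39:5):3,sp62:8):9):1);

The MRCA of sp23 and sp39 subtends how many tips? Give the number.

The MRCA of sp23 and sp39 is the node subtending (((sp17,((sp67,(sp28,sp38)),sp15)),(sp5,((sp23,sp29),((sp20,(sp3,(sp69,(sp42,sp58)))),sp56)))),(((sp12,(sp49,sp24)),sp39),sp62)).
That clade contains 19 terminal taxa: sp12, sp15, sp17, sp20, sp23, sp24, sp28, sp29, sp3, sp38, sp39, sp42, sp49, sp5, sp56, sp58, sp62, sp67, sp69.

19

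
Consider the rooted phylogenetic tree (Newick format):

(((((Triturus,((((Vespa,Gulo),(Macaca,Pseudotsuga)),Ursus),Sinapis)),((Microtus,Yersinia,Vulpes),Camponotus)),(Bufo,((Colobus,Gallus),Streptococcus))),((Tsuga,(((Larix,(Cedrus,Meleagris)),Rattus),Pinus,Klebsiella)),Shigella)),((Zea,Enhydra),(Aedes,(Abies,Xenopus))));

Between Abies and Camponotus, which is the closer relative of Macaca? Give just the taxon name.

The MRCA of Macaca and Camponotus subtends ((Triturus,((((Vespa,Gulo),(Macaca,Pseudotsuga)),Ursus),Sinapis)),((Microtus,Yersinia,Vulpes),Camponotus)) (11 taxa).
The MRCA of Macaca and Abies is the root, subtending the entire tree (28 taxa).
The first is nested inside the second, so Macaca shares a more recent common ancestor with Camponotus.

Camponotus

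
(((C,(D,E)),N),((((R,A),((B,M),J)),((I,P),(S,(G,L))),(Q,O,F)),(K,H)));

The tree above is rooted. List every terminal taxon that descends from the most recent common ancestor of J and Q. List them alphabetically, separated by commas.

A, B, F, G, I, J, L, M, O, P, Q, R, S

Tracing J: it sits inside ((B,M),J).
Tracing Q: it sits inside (Q,O,F).
The smallest clade enclosing both is (((R,A),((B,M),J)),((I,P),(S,(G,L))),(Q,O,F)); the answer is its 13 terminal taxa in alphabetical order.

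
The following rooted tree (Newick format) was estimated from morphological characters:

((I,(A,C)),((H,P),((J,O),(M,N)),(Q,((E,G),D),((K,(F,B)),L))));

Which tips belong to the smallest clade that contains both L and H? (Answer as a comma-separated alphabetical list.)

Tracing L: it sits inside ((K,(F,B)),L).
Tracing H: it sits inside (H,P).
The smallest clade enclosing both is ((H,P),((J,O),(M,N)),(Q,((E,G),D),((K,(F,B)),L))); the answer is its 14 terminal taxa in alphabetical order.

B, D, E, F, G, H, J, K, L, M, N, O, P, Q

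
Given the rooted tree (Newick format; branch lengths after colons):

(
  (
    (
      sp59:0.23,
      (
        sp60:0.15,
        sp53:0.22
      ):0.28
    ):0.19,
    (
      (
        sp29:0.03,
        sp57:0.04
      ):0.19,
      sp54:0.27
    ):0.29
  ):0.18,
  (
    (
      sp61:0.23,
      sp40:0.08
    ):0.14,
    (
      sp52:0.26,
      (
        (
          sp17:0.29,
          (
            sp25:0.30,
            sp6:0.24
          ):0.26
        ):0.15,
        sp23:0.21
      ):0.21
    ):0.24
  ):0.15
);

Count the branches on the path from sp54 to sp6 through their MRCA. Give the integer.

The MRCA of sp54 and sp6 is the root of the tree.
From sp54 up to that node: 3 branches. From sp6 up to the same node: 6 branches. Total: 3 + 6 = 9.

9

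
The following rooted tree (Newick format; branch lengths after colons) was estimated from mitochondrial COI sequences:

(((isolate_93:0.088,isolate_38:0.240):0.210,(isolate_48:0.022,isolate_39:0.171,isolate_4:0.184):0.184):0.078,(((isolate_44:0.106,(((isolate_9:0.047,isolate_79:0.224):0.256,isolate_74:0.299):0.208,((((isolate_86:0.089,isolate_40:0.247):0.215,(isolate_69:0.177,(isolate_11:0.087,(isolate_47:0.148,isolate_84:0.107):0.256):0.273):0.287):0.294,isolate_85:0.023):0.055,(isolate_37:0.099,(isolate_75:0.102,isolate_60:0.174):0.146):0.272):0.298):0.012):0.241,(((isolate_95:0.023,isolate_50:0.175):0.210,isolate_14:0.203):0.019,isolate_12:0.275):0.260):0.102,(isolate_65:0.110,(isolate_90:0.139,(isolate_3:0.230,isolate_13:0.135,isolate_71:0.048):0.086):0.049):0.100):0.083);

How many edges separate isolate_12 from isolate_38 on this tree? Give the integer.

The MRCA of isolate_12 and isolate_38 is the root of the tree.
From isolate_12 up to that node: 4 branches. From isolate_38 up to the same node: 3 branches. Total: 4 + 3 = 7.

7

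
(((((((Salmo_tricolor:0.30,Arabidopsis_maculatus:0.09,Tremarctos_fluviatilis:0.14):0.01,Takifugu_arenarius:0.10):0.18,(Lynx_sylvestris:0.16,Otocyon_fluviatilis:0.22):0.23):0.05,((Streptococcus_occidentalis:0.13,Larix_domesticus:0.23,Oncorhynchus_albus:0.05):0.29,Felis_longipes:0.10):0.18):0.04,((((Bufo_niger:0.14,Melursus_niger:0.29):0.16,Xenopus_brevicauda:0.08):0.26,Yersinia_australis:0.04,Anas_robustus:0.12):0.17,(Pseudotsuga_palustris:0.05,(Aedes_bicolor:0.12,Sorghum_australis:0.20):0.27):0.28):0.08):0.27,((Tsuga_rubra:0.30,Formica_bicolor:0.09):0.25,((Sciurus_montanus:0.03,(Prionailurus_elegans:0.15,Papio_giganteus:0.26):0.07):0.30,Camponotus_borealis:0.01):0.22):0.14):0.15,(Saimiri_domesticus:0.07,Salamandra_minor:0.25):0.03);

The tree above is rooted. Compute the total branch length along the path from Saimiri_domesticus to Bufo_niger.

The path runs Saimiri_domesticus → … → MRCA → … → Bufo_niger; the MRCA is the root of the tree.
Branch lengths along that path: 0.07 + 0.03 + 0.15 + 0.27 + 0.08 + 0.17 + 0.26 + 0.16 + 0.14 = 1.33.

1.33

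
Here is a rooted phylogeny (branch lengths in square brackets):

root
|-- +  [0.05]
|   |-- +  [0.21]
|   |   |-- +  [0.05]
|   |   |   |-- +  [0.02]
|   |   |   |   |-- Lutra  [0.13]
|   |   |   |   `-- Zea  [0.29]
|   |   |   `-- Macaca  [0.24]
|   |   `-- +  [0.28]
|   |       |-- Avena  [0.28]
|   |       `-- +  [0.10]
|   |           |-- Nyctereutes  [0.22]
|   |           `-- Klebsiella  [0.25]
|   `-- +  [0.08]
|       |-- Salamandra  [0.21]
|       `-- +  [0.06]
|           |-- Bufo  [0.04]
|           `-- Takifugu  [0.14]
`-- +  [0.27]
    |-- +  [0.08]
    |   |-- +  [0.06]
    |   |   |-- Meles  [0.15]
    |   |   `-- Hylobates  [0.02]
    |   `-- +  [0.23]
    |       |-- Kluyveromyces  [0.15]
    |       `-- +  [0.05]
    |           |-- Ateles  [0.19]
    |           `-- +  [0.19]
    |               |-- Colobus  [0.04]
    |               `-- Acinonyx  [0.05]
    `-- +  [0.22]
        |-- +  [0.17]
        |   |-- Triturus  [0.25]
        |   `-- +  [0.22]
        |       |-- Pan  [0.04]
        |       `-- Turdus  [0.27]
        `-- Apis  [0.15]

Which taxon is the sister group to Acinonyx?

Colobus

Acinonyx attaches to the tree at the node subtending (Colobus,Acinonyx).
The other lineage descending from that same node — the sister group — is the single tip Colobus.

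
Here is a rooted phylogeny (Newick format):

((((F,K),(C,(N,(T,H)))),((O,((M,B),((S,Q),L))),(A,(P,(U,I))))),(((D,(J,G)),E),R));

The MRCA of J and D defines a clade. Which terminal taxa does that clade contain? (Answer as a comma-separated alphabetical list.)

D, G, J

Tracing J: it sits inside (J,G).
Tracing D: it sits inside (D,(J,G)).
The smallest clade enclosing both is (D,(J,G)); the answer is its 3 terminal taxa in alphabetical order.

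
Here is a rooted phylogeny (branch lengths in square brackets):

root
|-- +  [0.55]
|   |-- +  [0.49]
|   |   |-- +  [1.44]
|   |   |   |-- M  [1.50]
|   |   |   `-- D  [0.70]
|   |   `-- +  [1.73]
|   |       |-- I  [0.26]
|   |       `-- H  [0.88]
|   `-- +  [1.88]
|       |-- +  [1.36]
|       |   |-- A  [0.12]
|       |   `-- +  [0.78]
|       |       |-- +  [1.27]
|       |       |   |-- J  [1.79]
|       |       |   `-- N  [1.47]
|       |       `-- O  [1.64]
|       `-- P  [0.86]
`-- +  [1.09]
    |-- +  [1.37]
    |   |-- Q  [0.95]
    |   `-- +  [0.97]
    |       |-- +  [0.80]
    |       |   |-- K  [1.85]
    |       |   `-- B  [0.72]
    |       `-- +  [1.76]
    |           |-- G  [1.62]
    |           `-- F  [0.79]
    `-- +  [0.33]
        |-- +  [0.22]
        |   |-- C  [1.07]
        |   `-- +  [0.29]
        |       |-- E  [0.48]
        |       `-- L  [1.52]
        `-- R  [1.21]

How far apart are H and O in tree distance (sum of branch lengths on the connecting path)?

8.76

The path runs H → … → MRCA → … → O; the MRCA is the node subtending (((M,D),(I,H)),((A,((J,N),O)),P)).
Branch lengths along that path: 0.88 + 1.73 + 0.49 + 1.88 + 1.36 + 0.78 + 1.64 = 8.76.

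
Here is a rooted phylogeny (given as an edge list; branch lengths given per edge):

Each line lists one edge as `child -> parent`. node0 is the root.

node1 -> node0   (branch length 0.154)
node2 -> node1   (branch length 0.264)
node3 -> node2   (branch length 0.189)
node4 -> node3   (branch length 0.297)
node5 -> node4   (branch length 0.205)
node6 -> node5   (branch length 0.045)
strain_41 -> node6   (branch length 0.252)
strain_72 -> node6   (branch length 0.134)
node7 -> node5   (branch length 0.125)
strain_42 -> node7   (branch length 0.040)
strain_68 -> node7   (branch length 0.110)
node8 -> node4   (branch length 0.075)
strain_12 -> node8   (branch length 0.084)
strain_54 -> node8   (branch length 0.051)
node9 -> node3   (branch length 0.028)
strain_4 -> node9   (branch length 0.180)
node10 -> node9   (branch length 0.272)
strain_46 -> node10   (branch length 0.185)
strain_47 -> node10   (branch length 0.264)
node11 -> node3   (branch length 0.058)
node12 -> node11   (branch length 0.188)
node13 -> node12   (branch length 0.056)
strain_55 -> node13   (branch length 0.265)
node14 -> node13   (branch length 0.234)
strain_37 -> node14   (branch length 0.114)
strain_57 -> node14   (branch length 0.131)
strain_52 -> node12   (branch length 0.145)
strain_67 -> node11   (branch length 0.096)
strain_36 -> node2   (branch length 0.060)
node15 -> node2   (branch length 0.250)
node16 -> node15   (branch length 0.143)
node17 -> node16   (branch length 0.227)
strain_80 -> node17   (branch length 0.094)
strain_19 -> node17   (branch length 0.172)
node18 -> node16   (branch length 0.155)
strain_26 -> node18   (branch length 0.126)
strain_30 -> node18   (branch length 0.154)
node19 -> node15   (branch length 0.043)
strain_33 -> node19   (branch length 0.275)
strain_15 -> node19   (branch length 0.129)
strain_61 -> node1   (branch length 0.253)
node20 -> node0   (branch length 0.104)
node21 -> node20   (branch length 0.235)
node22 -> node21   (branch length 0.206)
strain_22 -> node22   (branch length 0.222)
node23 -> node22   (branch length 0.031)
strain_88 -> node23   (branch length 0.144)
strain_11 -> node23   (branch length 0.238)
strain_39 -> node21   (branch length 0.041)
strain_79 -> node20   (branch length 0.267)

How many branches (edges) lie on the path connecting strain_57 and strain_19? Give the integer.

The MRCA of strain_57 and strain_19 is the node subtending (((((strain_41,strain_72),(strain_42,strain_68)),(strain_12,strain_54)),(strain_4,(strain_46,strain_47)),(((strain_55,(strain_37,strain_57)),strain_52),strain_67)),strain_36,(((strain_80,strain_19),(strain_26,strain_30)),(strain_33,strain_15))).
From strain_57 up to that node: 6 branches. From strain_19 up to the same node: 4 branches. Total: 6 + 4 = 10.

10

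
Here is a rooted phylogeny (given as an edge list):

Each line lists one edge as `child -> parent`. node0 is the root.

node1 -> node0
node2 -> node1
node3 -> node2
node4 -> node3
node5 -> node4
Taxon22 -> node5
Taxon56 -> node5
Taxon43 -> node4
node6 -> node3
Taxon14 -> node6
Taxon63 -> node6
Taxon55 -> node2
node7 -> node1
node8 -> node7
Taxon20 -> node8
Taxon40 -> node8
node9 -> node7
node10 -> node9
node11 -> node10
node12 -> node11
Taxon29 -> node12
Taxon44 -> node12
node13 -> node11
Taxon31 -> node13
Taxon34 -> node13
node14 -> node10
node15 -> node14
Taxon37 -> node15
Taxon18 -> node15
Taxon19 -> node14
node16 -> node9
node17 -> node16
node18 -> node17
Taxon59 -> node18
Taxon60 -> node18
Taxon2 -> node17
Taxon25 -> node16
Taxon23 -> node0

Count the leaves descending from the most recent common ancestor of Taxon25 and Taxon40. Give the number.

13

The MRCA of Taxon25 and Taxon40 is the node subtending ((Taxon20,Taxon40),((((Taxon29,Taxon44),(Taxon31,Taxon34)),((Taxon37,Taxon18),Taxon19)),(((Taxon59,Taxon60),Taxon2),Taxon25))).
That clade contains 13 terminal taxa: Taxon18, Taxon19, Taxon2, Taxon20, Taxon25, Taxon29, Taxon31, Taxon34, Taxon37, Taxon40, Taxon44, Taxon59, Taxon60.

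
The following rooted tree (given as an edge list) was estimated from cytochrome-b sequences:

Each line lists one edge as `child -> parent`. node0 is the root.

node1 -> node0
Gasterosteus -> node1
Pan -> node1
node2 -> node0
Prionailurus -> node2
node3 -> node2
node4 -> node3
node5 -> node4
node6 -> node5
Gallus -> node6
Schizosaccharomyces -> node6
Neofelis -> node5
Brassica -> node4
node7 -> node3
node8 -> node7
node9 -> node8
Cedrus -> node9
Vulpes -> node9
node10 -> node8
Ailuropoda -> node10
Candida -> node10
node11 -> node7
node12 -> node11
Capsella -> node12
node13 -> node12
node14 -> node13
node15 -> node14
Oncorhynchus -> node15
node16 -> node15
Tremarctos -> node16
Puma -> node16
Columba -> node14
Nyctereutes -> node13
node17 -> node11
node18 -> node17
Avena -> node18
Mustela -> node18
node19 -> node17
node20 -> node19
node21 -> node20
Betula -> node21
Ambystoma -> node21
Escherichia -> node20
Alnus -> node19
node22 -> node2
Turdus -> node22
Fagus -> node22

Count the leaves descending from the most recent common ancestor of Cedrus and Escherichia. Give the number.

The MRCA of Cedrus and Escherichia is the node subtending (((Cedrus,Vulpes),(Ailuropoda,Candida)),((Capsella,(((Oncorhynchus,(Tremarctos,Puma)),Columba),Nyctereutes)),((Avena,Mustela),(((Betula,Ambystoma),Escherichia),Alnus)))).
That clade contains 16 terminal taxa: Ailuropoda, Alnus, Ambystoma, Avena, Betula, Candida, Capsella, Cedrus, Columba, Escherichia, Mustela, Nyctereutes, Oncorhynchus, Puma, Tremarctos, Vulpes.

16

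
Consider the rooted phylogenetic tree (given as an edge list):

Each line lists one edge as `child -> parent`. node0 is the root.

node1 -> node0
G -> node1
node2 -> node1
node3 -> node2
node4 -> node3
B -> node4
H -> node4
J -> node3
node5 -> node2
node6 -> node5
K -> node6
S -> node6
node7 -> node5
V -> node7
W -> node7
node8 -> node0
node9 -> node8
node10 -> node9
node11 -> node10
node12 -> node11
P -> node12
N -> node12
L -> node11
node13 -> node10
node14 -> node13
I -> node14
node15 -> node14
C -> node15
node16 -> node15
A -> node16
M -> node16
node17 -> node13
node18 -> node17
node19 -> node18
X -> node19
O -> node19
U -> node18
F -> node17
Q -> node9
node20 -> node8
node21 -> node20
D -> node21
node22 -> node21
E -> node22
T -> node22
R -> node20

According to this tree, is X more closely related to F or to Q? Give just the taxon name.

The MRCA of X and F subtends (((X,O),U),F) (4 taxa).
The MRCA of X and Q subtends ((((P,N),L),((I,(C,(A,M))),(((X,O),U),F))),Q) (12 taxa).
The first is nested inside the second, so X shares a more recent common ancestor with F.

F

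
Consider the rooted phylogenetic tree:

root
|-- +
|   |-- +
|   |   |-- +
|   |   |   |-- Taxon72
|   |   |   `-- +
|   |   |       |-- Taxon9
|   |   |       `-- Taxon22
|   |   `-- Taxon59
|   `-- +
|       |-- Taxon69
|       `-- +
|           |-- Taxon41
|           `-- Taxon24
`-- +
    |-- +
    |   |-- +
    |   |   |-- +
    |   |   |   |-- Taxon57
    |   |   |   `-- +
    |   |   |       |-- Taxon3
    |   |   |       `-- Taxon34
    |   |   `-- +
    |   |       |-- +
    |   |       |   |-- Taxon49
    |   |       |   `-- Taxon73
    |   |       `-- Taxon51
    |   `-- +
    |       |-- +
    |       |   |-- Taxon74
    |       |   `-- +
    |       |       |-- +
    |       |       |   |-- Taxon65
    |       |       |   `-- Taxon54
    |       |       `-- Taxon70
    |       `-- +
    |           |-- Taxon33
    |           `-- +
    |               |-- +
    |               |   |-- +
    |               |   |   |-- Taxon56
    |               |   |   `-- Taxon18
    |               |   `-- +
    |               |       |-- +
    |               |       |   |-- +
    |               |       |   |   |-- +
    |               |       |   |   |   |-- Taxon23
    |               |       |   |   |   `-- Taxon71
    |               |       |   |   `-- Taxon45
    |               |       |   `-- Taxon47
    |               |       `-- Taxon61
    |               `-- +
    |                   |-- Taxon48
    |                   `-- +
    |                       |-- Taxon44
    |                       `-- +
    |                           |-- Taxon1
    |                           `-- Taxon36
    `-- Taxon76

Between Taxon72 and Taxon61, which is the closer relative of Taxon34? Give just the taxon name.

The MRCA of Taxon34 and Taxon61 subtends (((Taxon57,(Taxon3,Taxon34)),((Taxon49,Taxon73),Taxon51)),((Taxon74,((Taxon65,Taxon54),Taxon70)),(Taxon33,(((Taxon56,Taxon18),((((Taxon23,Taxon71),Taxon45),Taxon47),Taxon61)),(Taxon48,(Taxon44,(Taxon1,Taxon36))))))) (22 taxa).
The MRCA of Taxon34 and Taxon72 is the root, subtending the entire tree (30 taxa).
The first is nested inside the second, so Taxon34 shares a more recent common ancestor with Taxon61.

Taxon61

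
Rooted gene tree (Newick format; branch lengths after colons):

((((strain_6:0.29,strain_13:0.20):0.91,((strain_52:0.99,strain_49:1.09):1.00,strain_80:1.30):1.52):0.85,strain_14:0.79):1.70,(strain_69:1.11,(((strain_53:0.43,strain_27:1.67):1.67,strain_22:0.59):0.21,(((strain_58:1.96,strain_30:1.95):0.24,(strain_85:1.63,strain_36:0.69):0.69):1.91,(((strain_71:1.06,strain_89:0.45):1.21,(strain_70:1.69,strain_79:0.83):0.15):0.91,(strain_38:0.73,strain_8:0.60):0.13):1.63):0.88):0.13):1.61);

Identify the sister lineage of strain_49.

strain_52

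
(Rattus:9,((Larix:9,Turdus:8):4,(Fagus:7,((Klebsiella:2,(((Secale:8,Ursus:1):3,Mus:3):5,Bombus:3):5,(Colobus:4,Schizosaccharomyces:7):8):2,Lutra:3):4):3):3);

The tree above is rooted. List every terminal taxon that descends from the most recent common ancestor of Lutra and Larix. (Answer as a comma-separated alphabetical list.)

Tracing Lutra: it sits inside ((Klebsiella,(((Secale,Ursus),Mus),Bombus),(Colobus,Schizosaccharomyces)),Lutra).
Tracing Larix: it sits inside (Larix,Turdus).
The smallest clade enclosing both is ((Larix,Turdus),(Fagus,((Klebsiella,(((Secale,Ursus),Mus),Bombus),(Colobus,Schizosaccharomyces)),Lutra))); the answer is its 11 terminal taxa in alphabetical order.

Bombus, Colobus, Fagus, Klebsiella, Larix, Lutra, Mus, Schizosaccharomyces, Secale, Turdus, Ursus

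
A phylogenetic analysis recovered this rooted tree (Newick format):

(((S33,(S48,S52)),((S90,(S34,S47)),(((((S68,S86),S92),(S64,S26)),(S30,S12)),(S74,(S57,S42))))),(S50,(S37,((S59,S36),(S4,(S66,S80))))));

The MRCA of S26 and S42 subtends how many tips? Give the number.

The MRCA of S26 and S42 is the node subtending (((((S68,S86),S92),(S64,S26)),(S30,S12)),(S74,(S57,S42))).
That clade contains 10 terminal taxa: S12, S26, S30, S42, S57, S64, S68, S74, S86, S92.

10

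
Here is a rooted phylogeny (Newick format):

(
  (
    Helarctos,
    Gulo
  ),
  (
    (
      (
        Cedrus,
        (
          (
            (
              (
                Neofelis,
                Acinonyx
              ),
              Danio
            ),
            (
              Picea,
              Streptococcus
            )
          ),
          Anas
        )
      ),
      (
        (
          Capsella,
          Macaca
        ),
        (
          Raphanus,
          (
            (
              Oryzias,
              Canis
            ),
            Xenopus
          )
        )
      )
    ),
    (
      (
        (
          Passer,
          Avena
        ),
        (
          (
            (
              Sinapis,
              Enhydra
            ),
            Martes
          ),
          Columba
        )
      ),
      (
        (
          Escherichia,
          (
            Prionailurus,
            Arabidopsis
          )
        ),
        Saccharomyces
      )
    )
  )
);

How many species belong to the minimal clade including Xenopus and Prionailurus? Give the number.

The MRCA of Xenopus and Prionailurus is the node subtending (((Cedrus,((((Neofelis,Acinonyx),Danio),(Picea,Streptococcus)),Anas)),((Capsella,Macaca),(Raphanus,((Oryzias,Canis),Xenopus)))),(((Passer,Avena),(((Sinapis,Enhydra),Martes),Columba)),((Escherichia,(Prionailurus,Arabidopsis)),Saccharomyces))).
That clade contains 23 terminal taxa: Acinonyx, Anas, Arabidopsis, Avena, Canis, Capsella, Cedrus, Columba, Danio, Enhydra, Escherichia, Macaca, Martes, Neofelis, Oryzias, Passer, Picea, Prionailurus, Raphanus, Saccharomyces, Sinapis, Streptococcus, Xenopus.

23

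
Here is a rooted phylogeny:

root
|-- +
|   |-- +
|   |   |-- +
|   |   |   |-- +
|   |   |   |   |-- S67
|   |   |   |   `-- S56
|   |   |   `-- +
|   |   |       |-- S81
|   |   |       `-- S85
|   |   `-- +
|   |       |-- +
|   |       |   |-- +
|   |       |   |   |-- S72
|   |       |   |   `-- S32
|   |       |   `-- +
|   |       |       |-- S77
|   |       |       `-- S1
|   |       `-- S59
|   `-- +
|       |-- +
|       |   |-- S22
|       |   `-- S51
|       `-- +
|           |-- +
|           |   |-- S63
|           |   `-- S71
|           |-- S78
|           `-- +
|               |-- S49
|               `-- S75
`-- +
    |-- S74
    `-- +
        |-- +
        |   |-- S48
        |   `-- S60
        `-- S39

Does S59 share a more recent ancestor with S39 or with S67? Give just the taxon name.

S67

The MRCA of S59 and S67 subtends (((S67,S56),(S81,S85)),(((S72,S32),(S77,S1)),S59)) (9 taxa).
The MRCA of S59 and S39 is the root, subtending the entire tree (20 taxa).
The first is nested inside the second, so S59 shares a more recent common ancestor with S67.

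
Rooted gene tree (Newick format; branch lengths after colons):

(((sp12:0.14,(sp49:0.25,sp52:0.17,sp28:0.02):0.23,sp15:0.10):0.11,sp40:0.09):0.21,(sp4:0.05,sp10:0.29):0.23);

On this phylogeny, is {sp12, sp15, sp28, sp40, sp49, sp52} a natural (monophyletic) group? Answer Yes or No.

The most recent common ancestor of these taxa subtends ((sp12,(sp49,sp52,sp28),sp15),sp40).
That clade has exactly 6 tips — every listed taxon and nothing else — so the group is monophyletic.

Yes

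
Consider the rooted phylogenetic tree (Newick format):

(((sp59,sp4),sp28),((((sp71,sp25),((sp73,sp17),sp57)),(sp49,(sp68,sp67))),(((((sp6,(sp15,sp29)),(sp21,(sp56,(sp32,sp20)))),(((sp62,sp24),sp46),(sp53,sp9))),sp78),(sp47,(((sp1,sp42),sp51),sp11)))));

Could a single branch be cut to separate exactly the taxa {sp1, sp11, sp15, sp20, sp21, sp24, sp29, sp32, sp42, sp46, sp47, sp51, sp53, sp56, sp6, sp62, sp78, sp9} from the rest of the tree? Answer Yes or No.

Yes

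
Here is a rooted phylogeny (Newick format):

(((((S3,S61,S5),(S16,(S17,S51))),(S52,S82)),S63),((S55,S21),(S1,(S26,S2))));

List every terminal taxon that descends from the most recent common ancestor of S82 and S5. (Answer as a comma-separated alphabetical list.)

Tracing S82: it sits inside (S52,S82).
Tracing S5: it sits inside (S3,S61,S5).
The smallest clade enclosing both is (((S3,S61,S5),(S16,(S17,S51))),(S52,S82)); the answer is its 8 terminal taxa in alphabetical order.

S16, S17, S3, S5, S51, S52, S61, S82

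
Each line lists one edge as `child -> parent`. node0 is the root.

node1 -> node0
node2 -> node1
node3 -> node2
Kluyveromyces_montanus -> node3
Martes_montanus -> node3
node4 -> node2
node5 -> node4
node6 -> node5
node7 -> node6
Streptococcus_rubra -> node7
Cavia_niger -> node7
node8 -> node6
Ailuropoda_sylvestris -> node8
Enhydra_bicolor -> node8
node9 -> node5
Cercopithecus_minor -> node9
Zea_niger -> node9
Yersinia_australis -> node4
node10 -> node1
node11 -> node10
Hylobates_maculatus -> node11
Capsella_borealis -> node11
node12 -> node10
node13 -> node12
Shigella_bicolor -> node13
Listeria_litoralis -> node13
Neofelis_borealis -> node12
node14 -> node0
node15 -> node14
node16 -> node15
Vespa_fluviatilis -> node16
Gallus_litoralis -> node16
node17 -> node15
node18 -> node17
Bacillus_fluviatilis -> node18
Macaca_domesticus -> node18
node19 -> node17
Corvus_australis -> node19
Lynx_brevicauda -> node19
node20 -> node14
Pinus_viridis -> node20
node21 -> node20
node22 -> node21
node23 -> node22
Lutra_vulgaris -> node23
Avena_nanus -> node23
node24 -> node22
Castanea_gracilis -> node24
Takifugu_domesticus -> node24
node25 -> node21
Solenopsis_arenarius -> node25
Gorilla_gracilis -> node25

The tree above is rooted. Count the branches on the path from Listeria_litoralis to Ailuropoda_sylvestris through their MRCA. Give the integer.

The MRCA of Listeria_litoralis and Ailuropoda_sylvestris is the node subtending (((Kluyveromyces_montanus,Martes_montanus),((((Streptococcus_rubra,Cavia_niger),(Ailuropoda_sylvestris,Enhydra_bicolor)),(Cercopithecus_minor,Zea_niger)),Yersinia_australis)),((Hylobates_maculatus,Capsella_borealis),((Shigella_bicolor,Listeria_litoralis),Neofelis_borealis))).
From Listeria_litoralis up to that node: 4 branches. From Ailuropoda_sylvestris up to the same node: 6 branches. Total: 4 + 6 = 10.

10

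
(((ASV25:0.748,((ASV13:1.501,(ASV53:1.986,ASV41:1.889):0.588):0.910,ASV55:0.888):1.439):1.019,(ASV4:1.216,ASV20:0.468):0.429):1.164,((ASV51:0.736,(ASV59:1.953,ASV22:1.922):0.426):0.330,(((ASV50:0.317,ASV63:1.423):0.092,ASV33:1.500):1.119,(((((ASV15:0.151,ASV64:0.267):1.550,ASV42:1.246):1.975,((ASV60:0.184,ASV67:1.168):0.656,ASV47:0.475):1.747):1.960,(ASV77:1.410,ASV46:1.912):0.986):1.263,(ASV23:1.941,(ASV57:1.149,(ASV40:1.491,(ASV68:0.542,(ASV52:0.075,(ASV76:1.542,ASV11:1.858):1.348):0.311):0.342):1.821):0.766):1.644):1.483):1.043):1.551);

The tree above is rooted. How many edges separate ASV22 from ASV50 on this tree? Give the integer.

The MRCA of ASV22 and ASV50 is the node subtending ((ASV51,(ASV59,ASV22)),(((ASV50,ASV63),ASV33),(((((ASV15,ASV64),ASV42),((ASV60,ASV67),ASV47)),(ASV77,ASV46)),(ASV23,(ASV57,(ASV40,(ASV68,(ASV52,(ASV76,ASV11))))))))).
From ASV22 up to that node: 3 branches. From ASV50 up to the same node: 4 branches. Total: 3 + 4 = 7.

7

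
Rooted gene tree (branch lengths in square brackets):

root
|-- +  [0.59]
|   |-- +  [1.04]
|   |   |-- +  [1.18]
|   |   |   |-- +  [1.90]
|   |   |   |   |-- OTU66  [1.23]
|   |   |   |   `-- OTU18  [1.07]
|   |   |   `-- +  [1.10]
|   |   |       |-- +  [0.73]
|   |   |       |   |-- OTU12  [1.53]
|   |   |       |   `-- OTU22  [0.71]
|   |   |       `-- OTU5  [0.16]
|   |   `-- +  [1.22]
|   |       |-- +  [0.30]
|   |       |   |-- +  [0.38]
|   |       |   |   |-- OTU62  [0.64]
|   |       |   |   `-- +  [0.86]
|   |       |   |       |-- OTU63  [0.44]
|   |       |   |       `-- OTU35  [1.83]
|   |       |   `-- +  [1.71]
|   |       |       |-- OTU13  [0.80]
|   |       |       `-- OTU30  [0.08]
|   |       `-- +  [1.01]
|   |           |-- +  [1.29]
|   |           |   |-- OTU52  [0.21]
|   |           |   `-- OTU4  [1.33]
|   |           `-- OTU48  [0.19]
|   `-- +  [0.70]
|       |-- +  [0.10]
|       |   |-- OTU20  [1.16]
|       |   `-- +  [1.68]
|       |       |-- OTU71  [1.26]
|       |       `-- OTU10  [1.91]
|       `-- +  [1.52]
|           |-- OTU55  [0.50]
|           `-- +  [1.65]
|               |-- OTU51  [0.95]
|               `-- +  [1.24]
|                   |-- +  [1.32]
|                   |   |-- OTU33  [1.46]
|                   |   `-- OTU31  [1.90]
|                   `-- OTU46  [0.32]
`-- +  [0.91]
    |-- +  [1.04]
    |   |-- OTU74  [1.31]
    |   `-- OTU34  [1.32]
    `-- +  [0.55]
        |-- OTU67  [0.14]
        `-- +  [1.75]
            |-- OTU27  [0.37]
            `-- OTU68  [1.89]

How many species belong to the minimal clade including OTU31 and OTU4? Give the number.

21

The MRCA of OTU31 and OTU4 is the node subtending ((((OTU66,OTU18),((OTU12,OTU22),OTU5)),(((OTU62,(OTU63,OTU35)),(OTU13,OTU30)),((OTU52,OTU4),OTU48))),((OTU20,(OTU71,OTU10)),(OTU55,(OTU51,((OTU33,OTU31),OTU46))))).
That clade contains 21 terminal taxa: OTU10, OTU12, OTU13, OTU18, OTU20, OTU22, OTU30, OTU31, OTU33, OTU35, OTU4, OTU46, OTU48, OTU5, OTU51, OTU52, OTU55, OTU62, OTU63, OTU66, OTU71.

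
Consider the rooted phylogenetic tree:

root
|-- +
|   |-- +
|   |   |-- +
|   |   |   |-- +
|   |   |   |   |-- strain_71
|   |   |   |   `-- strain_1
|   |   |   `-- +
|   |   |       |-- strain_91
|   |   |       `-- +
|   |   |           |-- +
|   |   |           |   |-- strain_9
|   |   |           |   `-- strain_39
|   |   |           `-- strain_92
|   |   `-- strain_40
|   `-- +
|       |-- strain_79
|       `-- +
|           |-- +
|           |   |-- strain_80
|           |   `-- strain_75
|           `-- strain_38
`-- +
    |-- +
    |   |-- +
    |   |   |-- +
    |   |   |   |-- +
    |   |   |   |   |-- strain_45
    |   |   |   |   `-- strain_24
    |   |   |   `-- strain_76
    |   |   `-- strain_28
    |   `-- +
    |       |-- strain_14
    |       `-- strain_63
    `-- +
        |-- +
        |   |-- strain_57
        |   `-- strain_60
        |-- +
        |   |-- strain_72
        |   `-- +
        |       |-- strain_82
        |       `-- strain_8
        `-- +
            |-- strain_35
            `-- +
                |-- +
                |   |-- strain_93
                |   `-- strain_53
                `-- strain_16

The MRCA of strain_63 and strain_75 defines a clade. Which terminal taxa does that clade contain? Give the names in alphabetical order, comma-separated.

Tracing strain_63: it sits inside (strain_14,strain_63).
Tracing strain_75: it sits inside (strain_80,strain_75).
The smallest clade enclosing both is the whole tree (their MRCA is the root), so the answer is all 26 tips in alphabetical order.

strain_1, strain_14, strain_16, strain_24, strain_28, strain_35, strain_38, strain_39, strain_40, strain_45, strain_53, strain_57, strain_60, strain_63, strain_71, strain_72, strain_75, strain_76, strain_79, strain_8, strain_80, strain_82, strain_9, strain_91, strain_92, strain_93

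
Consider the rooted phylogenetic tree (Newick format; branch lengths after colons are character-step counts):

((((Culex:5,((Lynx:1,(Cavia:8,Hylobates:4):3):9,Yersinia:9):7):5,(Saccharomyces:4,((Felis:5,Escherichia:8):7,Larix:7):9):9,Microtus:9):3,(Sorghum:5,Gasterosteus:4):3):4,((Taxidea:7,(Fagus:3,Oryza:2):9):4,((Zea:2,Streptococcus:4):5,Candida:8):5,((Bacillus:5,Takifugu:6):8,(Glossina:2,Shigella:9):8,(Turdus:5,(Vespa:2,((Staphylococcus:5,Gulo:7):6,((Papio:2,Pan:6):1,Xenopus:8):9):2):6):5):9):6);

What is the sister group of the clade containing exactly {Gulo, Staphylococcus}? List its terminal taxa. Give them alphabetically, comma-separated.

Pan, Papio, Xenopus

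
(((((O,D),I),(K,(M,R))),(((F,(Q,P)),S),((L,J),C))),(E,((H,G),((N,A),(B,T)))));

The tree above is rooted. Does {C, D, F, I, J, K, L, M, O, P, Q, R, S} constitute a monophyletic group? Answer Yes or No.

Yes

The most recent common ancestor of these taxa subtends ((((O,D),I),(K,(M,R))),(((F,(Q,P)),S),((L,J),C))).
That clade has exactly 13 tips — every listed taxon and nothing else — so the group is monophyletic.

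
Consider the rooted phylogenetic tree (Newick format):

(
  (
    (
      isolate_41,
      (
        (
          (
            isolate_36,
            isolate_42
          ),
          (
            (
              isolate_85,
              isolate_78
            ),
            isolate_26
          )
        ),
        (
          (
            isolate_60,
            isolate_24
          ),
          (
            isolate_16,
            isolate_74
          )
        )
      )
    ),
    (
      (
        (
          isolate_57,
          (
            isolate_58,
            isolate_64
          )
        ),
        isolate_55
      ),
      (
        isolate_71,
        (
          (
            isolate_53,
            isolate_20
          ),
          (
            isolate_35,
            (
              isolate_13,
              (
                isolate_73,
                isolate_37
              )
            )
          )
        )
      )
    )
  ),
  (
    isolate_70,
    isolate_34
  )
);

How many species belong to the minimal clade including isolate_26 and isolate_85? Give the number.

The MRCA of isolate_26 and isolate_85 is the node subtending ((isolate_85,isolate_78),isolate_26).
That clade contains 3 terminal taxa: isolate_26, isolate_78, isolate_85.

3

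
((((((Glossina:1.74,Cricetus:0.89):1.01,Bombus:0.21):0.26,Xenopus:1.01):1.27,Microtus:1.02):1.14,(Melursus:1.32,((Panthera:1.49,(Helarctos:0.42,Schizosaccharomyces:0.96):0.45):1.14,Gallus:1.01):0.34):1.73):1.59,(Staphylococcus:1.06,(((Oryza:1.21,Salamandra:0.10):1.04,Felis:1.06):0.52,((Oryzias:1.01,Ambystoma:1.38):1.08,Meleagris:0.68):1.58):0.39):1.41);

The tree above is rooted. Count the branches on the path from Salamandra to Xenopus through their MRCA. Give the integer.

9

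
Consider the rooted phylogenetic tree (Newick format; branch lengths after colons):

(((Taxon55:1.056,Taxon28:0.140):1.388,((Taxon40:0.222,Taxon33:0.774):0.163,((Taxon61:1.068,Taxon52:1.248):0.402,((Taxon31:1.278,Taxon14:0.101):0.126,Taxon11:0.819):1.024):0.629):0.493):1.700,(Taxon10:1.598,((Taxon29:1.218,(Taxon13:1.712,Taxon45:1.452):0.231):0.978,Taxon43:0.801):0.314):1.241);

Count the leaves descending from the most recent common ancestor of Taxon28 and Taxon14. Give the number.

9

The MRCA of Taxon28 and Taxon14 is the node subtending ((Taxon55,Taxon28),((Taxon40,Taxon33),((Taxon61,Taxon52),((Taxon31,Taxon14),Taxon11)))).
That clade contains 9 terminal taxa: Taxon11, Taxon14, Taxon28, Taxon31, Taxon33, Taxon40, Taxon52, Taxon55, Taxon61.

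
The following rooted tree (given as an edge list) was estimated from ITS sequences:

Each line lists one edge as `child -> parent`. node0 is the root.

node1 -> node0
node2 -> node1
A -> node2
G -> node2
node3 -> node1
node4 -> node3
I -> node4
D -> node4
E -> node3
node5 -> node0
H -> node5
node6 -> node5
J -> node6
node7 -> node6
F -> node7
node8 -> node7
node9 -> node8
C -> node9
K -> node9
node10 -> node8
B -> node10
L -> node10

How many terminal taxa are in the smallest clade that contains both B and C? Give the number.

4

The MRCA of B and C is the node subtending ((C,K),(B,L)).
That clade contains 4 terminal taxa: B, C, K, L.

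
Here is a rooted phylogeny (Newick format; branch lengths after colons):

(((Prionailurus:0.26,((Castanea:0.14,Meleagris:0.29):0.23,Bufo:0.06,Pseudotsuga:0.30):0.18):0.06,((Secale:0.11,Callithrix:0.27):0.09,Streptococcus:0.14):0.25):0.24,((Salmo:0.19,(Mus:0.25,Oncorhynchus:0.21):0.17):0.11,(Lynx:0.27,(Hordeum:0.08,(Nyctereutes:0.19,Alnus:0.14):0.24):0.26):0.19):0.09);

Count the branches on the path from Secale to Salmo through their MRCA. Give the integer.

The MRCA of Secale and Salmo is the root of the tree.
From Secale up to that node: 4 branches. From Salmo up to the same node: 3 branches. Total: 4 + 3 = 7.

7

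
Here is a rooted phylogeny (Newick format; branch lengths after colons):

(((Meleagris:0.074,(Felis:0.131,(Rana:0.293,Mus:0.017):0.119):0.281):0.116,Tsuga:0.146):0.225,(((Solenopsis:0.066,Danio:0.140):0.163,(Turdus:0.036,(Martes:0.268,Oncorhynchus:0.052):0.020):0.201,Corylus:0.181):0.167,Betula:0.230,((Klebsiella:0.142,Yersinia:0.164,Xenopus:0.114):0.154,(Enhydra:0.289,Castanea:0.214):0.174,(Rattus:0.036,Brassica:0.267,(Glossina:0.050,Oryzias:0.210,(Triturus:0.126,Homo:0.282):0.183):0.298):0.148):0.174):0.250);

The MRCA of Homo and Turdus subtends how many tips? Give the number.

18

The MRCA of Homo and Turdus is the node subtending (((Solenopsis,Danio),(Turdus,(Martes,Oncorhynchus)),Corylus),Betula,((Klebsiella,Yersinia,Xenopus),(Enhydra,Castanea),(Rattus,Brassica,(Glossina,Oryzias,(Triturus,Homo))))).
That clade contains 18 terminal taxa: Betula, Brassica, Castanea, Corylus, Danio, Enhydra, Glossina, Homo, Klebsiella, Martes, Oncorhynchus, Oryzias, Rattus, Solenopsis, Triturus, Turdus, Xenopus, Yersinia.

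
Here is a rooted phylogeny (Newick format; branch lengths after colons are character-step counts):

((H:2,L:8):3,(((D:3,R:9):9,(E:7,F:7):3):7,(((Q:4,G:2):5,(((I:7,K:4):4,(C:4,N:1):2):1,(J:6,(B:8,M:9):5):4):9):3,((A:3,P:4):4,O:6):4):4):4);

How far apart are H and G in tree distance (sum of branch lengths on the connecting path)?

23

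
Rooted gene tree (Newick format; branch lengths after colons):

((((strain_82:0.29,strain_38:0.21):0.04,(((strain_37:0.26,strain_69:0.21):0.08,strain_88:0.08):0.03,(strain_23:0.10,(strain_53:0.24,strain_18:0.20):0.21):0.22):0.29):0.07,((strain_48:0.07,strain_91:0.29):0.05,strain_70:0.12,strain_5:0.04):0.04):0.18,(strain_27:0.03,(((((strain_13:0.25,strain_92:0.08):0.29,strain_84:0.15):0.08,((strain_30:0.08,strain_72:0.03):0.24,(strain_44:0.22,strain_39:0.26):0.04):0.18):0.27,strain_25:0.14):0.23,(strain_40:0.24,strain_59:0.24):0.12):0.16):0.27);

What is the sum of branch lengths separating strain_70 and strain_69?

The path runs strain_70 → … → MRCA → … → strain_69; the MRCA is the node subtending (((strain_82,strain_38),(((strain_37,strain_69),strain_88),(strain_23,(strain_53,strain_18)))),((strain_48,strain_91),strain_70,strain_5)).
Branch lengths along that path: 0.12 + 0.04 + 0.07 + 0.29 + 0.03 + 0.08 + 0.21 = 0.84.

0.84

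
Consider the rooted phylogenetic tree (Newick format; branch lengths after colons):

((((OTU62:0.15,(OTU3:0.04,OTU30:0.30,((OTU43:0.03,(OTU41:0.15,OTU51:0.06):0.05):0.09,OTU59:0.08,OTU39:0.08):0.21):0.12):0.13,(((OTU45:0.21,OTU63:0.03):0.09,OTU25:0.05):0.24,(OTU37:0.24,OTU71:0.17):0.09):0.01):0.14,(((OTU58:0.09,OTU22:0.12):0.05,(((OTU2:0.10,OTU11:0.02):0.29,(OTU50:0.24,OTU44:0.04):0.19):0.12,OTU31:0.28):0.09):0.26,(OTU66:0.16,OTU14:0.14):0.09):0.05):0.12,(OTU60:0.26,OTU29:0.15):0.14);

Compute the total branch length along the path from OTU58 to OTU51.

The path runs OTU58 → … → MRCA → … → OTU51; the MRCA is the node subtending (((OTU62,(OTU3,OTU30,((OTU43,(OTU41,OTU51)),OTU59,OTU39))),(((OTU45,OTU63),OTU25),(OTU37,OTU71))),(((OTU58,OTU22),(((OTU2,OTU11),(OTU50,OTU44)),OTU31)),(OTU66,OTU14))).
Branch lengths along that path: 0.09 + 0.05 + 0.26 + 0.05 + 0.14 + 0.13 + 0.12 + 0.21 + 0.09 + 0.05 + 0.06 = 1.25.

1.25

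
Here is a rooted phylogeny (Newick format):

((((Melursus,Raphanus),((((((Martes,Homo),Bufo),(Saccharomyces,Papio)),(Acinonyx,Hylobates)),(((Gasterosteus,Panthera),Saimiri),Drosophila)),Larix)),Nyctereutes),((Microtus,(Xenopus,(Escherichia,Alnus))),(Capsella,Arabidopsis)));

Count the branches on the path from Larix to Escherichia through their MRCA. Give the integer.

9

The MRCA of Larix and Escherichia is the root of the tree.
From Larix up to that node: 4 branches. From Escherichia up to the same node: 5 branches. Total: 4 + 5 = 9.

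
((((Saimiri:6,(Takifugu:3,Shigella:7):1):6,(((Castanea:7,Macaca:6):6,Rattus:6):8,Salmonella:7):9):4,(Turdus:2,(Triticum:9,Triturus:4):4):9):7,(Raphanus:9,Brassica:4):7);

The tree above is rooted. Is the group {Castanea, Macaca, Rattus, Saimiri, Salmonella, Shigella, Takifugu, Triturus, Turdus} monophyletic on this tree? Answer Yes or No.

No

The MRCA of the listed taxa subtends (((Saimiri,(Takifugu,Shigella)),(((Castanea,Macaca),Rattus),Salmonella)),(Turdus,(Triticum,Triturus))).
That clade also contains Triticum, which is not in the proposed group, so the group is not monophyletic.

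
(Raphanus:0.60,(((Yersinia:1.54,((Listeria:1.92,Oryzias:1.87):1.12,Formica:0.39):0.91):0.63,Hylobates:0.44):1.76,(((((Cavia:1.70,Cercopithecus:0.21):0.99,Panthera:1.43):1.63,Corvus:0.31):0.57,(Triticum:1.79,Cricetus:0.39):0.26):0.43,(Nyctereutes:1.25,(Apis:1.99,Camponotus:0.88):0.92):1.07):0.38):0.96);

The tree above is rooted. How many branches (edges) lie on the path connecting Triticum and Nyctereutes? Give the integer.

5

The MRCA of Triticum and Nyctereutes is the node subtending (((((Cavia,Cercopithecus),Panthera),Corvus),(Triticum,Cricetus)),(Nyctereutes,(Apis,Camponotus))).
From Triticum up to that node: 3 branches. From Nyctereutes up to the same node: 2 branches. Total: 3 + 2 = 5.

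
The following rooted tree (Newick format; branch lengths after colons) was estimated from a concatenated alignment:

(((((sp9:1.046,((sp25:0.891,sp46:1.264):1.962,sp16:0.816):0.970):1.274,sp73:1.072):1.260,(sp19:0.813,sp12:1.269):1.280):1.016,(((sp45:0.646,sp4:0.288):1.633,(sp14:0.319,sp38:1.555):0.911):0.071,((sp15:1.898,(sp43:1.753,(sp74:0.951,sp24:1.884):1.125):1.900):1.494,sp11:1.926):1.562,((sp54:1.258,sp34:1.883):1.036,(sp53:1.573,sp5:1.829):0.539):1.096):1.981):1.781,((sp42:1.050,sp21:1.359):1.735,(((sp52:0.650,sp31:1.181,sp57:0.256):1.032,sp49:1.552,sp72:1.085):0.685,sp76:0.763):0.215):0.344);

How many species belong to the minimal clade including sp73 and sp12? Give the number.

7

The MRCA of sp73 and sp12 is the node subtending (((sp9,((sp25,sp46),sp16)),sp73),(sp19,sp12)).
That clade contains 7 terminal taxa: sp12, sp16, sp19, sp25, sp46, sp73, sp9.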